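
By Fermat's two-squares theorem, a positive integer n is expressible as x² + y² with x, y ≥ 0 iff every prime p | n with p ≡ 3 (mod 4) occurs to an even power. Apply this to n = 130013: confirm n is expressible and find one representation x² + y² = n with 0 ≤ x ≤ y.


Step 1: Factor n = 130013 = 13 · 73 · 137.
Step 2: Check the mod-4 condition on each prime factor: 13 ≡ 1 (mod 4), exponent 1; 73 ≡ 1 (mod 4), exponent 1; 137 ≡ 1 (mod 4), exponent 1.
All primes ≡ 3 (mod 4) appear to even exponent (or don't appear), so by the two-squares theorem n IS expressible as a sum of two squares.
Step 3: Build a representation. Here n = 13 · 73 · 137 is a product of primes ≡ 1 (mod 4). Each prime p ≡ 1 (mod 4) is itself a sum of two squares; find a² by testing p − a² for a perfect square:
  13: 13 − 1² = 12, 13 − 2² = 9 = 3² ⇒ 13 = 2² + 3².
  73: 73 − 1² = 72, 73 − 2² = 69, 73 − 3² = 64 = 8² ⇒ 73 = 3² + 8².
  137: 137 − 1² = 136, 137 − 2² = 133, 137 − 3² = 128, 137 − 4² = 121 = 11² ⇒ 137 = 4² + 11².
  Combine using the Brahmagupta–Fibonacci identity (a² + b²)(c² + d²) = (ac − bd)² + (ad + bc)² = (ac + bd)² + (ad − bc)²:
  13 · 73 = 949: from (2² + 3²)(3² + 8²), take (2·3 − 3·8, 2·8 + 3·3) = (6 − 24, 16 + 9) = (-18, 25); dropping signs (only squares matter) gives (18, 25); check 18² + 25² = 324 + 625 = 949 ✓.
  949 · 137 = 130013: from (18² + 25²)(4² + 11²), take (18·4 − 25·11, 18·11 + 25·4) = (72 − 275, 198 + 100) = (-203, 298); dropping signs (only squares matter) gives (203, 298); check 203² + 298² = 41209 + 88804 = 130013 ✓.
Step 4: Order so x ≤ y and verify: 203² + 298² = 41209 + 88804 = 130013 = n. ✓

n = 130013 = 203² + 298² (one valid representation with x ≤ y).


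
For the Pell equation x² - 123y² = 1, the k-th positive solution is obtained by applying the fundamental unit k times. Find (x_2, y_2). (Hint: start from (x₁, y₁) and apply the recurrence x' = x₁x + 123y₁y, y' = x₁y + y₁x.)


Step 1: Find the fundamental solution (x₁, y₁) of x² - 123y² = 1.
  Expand √123 as a continued fraction. a₀ = ⌊√123⌋ = 11; iterate m_{k+1} = d_k·a_k − m_k, d_{k+1} = (123 − m_{k+1}²)/d_k, a_{k+1} = ⌊(a₀ + m_{k+1})/d_{k+1}⌋ (starting m₀ = 0, d₀ = 1), with convergents p_k = a_k·p_{k-1} + p_{k-2}, q_k = a_k·q_{k-1} + q_{k-2} (p₋₁ = 1, q₋₁ = 0):
  k = 0: a₀ = 11; p₀/q₀ = 11/1; p₀² − 123·q₀² = 121 − 123 = -2.
  k = 1: m = 11, d = 2, a = ⌊(11 + 11)/2⌋ = 11; p/q = (11·11 + 1)/(11·1 + 0) = 122/11; p² − 123·q² = 14884 − 14883 = 1.
  The first convergent with p² − 123·q² = 1 gives the fundamental solution (x₁, y₁) = (122, 11).
Step 2: Apply the recurrence (x_{n+1}, y_{n+1}) = (x₁x_n + 123y₁y_n, x₁y_n + y₁x_n) repeatedly.
  From (x_1, y_1) = (122, 11): x_2 = 122·122 + 123·11·11 = 29767; y_2 = 122·11 + 11·122 = 2684.
Step 3: Verify x_2² - 123·y_2² = 886074289 - 886074288 = 1 (should be 1). ✓

(x_1, y_1) = (122, 11); (x_2, y_2) = (29767, 2684).


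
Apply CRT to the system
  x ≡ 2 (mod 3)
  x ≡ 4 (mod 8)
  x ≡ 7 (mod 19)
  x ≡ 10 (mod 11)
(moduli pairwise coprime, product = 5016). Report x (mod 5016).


Product of moduli M = 3 · 8 · 19 · 11 = 5016.
Merge one congruence at a time:
  Start: x ≡ 2 (mod 3).
  Combine with x ≡ 4 (mod 8); new modulus lcm = 24.
    Write x = 2 + 3·t and substitute into x ≡ 4 (mod 8): 3·t ≡ 4 − 2 = 2 (mod 8).
    The inverse of 3 mod 8 is 3 (since 3·3 = 9 = 1·8 + 1), so t ≡ 3·2 = 6 ≡ 6 (mod 8).
    Then x = 2 + 3·6 = 20, valid modulo lcm(3, 8) = 24: x ≡ 20 (mod 24).
  Combine with x ≡ 7 (mod 19); new modulus lcm = 456.
    Write x = 20 + 24·t and substitute into x ≡ 7 (mod 19): 24·t ≡ 7 − 20 = -13 (mod 19).
    Reduce coefficients mod 19: 5·t ≡ 6 (mod 19).
    The inverse of 5 mod 19 is 4 (since 5·4 = 20 = 1·19 + 1), so t ≡ 4·6 = 24 ≡ 5 (mod 19).
    Then x = 20 + 24·5 = 140, valid modulo lcm(24, 19) = 456: x ≡ 140 (mod 456).
  Combine with x ≡ 10 (mod 11); new modulus lcm = 5016.
    Write x = 140 + 456·t and substitute into x ≡ 10 (mod 11): 456·t ≡ 10 − 140 = -130 (mod 11).
    Reduce coefficients mod 11: 5·t ≡ 2 (mod 11).
    The inverse of 5 mod 11 is 9 (since 5·9 = 45 = 4·11 + 1), so t ≡ 9·2 = 18 ≡ 7 (mod 11).
    Then x = 140 + 456·7 = 3332, valid modulo lcm(456, 11) = 5016: x ≡ 3332 (mod 5016).
Verify against each original: 3332 mod 3 = 2, 3332 mod 8 = 4, 3332 mod 19 = 7, 3332 mod 11 = 10.

x ≡ 3332 (mod 5016).


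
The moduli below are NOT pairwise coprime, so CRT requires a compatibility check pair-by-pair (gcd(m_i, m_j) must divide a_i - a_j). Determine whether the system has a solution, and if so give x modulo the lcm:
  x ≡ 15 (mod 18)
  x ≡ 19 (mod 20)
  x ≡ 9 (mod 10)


Moduli 18, 20, 10 are not pairwise coprime, so CRT works modulo lcm(m_i) when all pairwise compatibility conditions hold.
Pairwise compatibility: gcd(m_i, m_j) must divide a_i - a_j for every pair.
Merge one congruence at a time:
  Start: x ≡ 15 (mod 18).
  Combine with x ≡ 19 (mod 20): gcd(18, 20) = 2; 19 - 15 = 4, which IS divisible by 2, so compatible.
    Write x = 15 + 18·t and substitute into x ≡ 19 (mod 20): 18·t ≡ 19 − 15 = 4 (mod 20).
    Divide the congruence (and modulus) by g = 2: 9·t ≡ 2 (mod 10).
    The inverse of 9 mod 10 is 9 (since 9·9 = 81 = 8·10 + 1), so t ≡ 9·2 = 18 ≡ 8 (mod 10).
    Then x = 15 + 18·8 = 159, valid modulo lcm(18, 20) = 180: x ≡ 159 (mod 180).
  Combine with x ≡ 9 (mod 10): gcd(180, 10) = 10; 9 - 159 = -150, which IS divisible by 10, so compatible.
    Write x = 159 + 180·t and substitute into x ≡ 9 (mod 10): 180·t ≡ 9 − 159 = -150 (mod 10).
    Divide the congruence (and modulus) by g = 10: 18·t ≡ -15 (mod 1).
    Modulo 1 every t works; take t = 0.
    Then x = 159 + 180·0 = 159, valid modulo lcm(180, 10) = 180: x ≡ 159 (mod 180).
Verify: 159 mod 18 = 15, 159 mod 20 = 19, 159 mod 10 = 9.

x ≡ 159 (mod 180).


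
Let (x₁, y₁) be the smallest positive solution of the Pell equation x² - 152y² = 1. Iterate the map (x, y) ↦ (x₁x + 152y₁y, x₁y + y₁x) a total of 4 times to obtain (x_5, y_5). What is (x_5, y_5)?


Step 1: Find the fundamental solution (x₁, y₁) of x² - 152y² = 1.
  Expand √152 as a continued fraction. a₀ = ⌊√152⌋ = 12; iterate m_{k+1} = d_k·a_k − m_k, d_{k+1} = (152 − m_{k+1}²)/d_k, a_{k+1} = ⌊(a₀ + m_{k+1})/d_{k+1}⌋ (starting m₀ = 0, d₀ = 1), with convergents p_k = a_k·p_{k-1} + p_{k-2}, q_k = a_k·q_{k-1} + q_{k-2} (p₋₁ = 1, q₋₁ = 0):
  k = 0: a₀ = 12; p₀/q₀ = 12/1; p₀² − 152·q₀² = 144 − 152 = -8.
  k = 1: m = 12, d = 8, a = ⌊(12 + 12)/8⌋ = 3; p/q = (3·12 + 1)/(3·1 + 0) = 37/3; p² − 152·q² = 1369 − 1368 = 1.
  The first convergent with p² − 152·q² = 1 gives the fundamental solution (x₁, y₁) = (37, 3).
Step 2: Apply the recurrence (x_{n+1}, y_{n+1}) = (x₁x_n + 152y₁y_n, x₁y_n + y₁x_n) repeatedly.
  From (x_1, y_1) = (37, 3): x_2 = 37·37 + 152·3·3 = 2737; y_2 = 37·3 + 3·37 = 222.
  From (x_2, y_2) = (2737, 222): x_3 = 37·2737 + 152·3·222 = 202501; y_3 = 37·222 + 3·2737 = 16425.
  From (x_3, y_3) = (202501, 16425): x_4 = 37·202501 + 152·3·16425 = 14982337; y_4 = 37·16425 + 3·202501 = 1215228.
  From (x_4, y_4) = (14982337, 1215228): x_5 = 37·14982337 + 152·3·1215228 = 1108490437; y_5 = 37·1215228 + 3·14982337 = 89910447.
Step 3: Verify x_5² - 152·y_5² = 1228751048920450969 - 1228751048920450968 = 1 (should be 1). ✓

(x_1, y_1) = (37, 3); (x_5, y_5) = (1108490437, 89910447).


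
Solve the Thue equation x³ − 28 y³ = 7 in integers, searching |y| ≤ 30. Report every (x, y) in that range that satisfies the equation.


The equation is x³ - 28y³ = 7. For fixed y, x³ = 28·y³ + 7, so a solution requires the RHS to be a perfect cube.
Strategy: iterate y from -30 to 30, compute RHS = 28·y³ + 7, and check whether it is a (positive or negative) perfect cube.
Check small values of y:
  y = 0: RHS = 7 is not a perfect cube.
  y = 1: RHS = 35 is not a perfect cube.
  y = -1: RHS = -21 is not a perfect cube.
  y = 2: RHS = 231 is not a perfect cube.
  y = -2: RHS = -217 is not a perfect cube.
  y = 3: RHS = 763 is not a perfect cube.
  y = -3: RHS = -749 is not a perfect cube.
Continuing the search up to |y| = 30 finds no solutions either.
No (x, y) in the scanned range satisfies the equation.

No integer solutions with |y| ≤ 30.


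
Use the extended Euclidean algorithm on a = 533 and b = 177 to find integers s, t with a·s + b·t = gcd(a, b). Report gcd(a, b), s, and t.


Euclidean algorithm on (533, 177) — divide until remainder is 0:
  533 = 3 · 177 + 2
  177 = 88 · 2 + 1
  2 = 2 · 1 + 0
gcd(533, 177) = 1.
Track Bezout coefficients alongside the remainders: start with r₀ = 533 = a·1 + b·0 (s = 1, t = 0) and r₁ = 177 = a·0 + b·1 (s = 0, t = 1); each new remainder r_{k+1} = r_{k-1} − q_k·r_k inherits s_{k+1} = s_{k-1} − q_k·s_k, t_{k+1} = t_{k-1} − q_k·t_k, so r_k = a·s_k + b·t_k at every step:
  q = 3: r = 2, s = 1 − 3·0 = 1, t = 0 − 3·1 = -3  (check: 533·1 + 177·(-3) = 2)
  q = 88: r = 1, s = 0 − 88·1 = -88, t = 1 − 88·(-3) = 265  (check: 533·(-88) + 177·265 = 1)
The row with r = 1 (the gcd) gives the Bezout coefficients s = -88, t = 265.
Result: 533 · (-88) + 177 · (265) = 1.

gcd(533, 177) = 1; s = -88, t = 265 (check: 533·(-88) + 177·265 = 1).


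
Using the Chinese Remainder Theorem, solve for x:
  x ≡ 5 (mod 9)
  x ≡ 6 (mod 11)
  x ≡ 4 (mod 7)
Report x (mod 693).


Moduli 9, 11, 7 are pairwise coprime; by CRT there is a unique solution modulo M = 9 · 11 · 7 = 693.
Solve pairwise, accumulating the modulus:
  Start with x ≡ 5 (mod 9).
  Combine with x ≡ 6 (mod 11): since gcd(9, 11) = 1, we get a unique residue mod 99.
    Write x = 5 + 9·t and substitute into x ≡ 6 (mod 11): 9·t ≡ 6 − 5 = 1 (mod 11).
    The inverse of 9 mod 11 is 5 (since 9·5 = 45 = 4·11 + 1), so t ≡ 5·1 = 5 ≡ 5 (mod 11).
    Then x = 5 + 9·5 = 50, valid modulo lcm(9, 11) = 99: x ≡ 50 (mod 99).
  Combine with x ≡ 4 (mod 7): since gcd(99, 7) = 1, we get a unique residue mod 693.
    Write x = 50 + 99·t and substitute into x ≡ 4 (mod 7): 99·t ≡ 4 − 50 = -46 (mod 7).
    Reduce coefficients mod 7: 1·t ≡ 3 (mod 7).
    So t ≡ 3 (mod 7).
    Then x = 50 + 99·3 = 347, valid modulo lcm(99, 7) = 693: x ≡ 347 (mod 693).
Verify: 347 mod 9 = 5 ✓, 347 mod 11 = 6 ✓, 347 mod 7 = 4 ✓.

x ≡ 347 (mod 693).


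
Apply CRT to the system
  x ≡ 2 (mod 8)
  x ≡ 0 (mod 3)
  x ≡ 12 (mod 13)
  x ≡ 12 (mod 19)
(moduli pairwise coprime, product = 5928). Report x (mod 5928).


Product of moduli M = 8 · 3 · 13 · 19 = 5928.
Merge one congruence at a time:
  Start: x ≡ 2 (mod 8).
  Combine with x ≡ 0 (mod 3); new modulus lcm = 24.
    Write x = 2 + 8·t and substitute into x ≡ 0 (mod 3): 8·t ≡ 0 − 2 = -2 (mod 3).
    Reduce coefficients mod 3: 2·t ≡ 1 (mod 3).
    The inverse of 2 mod 3 is 2 (since 2·2 = 4 = 1·3 + 1), so t ≡ 2·1 = 2 ≡ 2 (mod 3).
    Then x = 2 + 8·2 = 18, valid modulo lcm(8, 3) = 24: x ≡ 18 (mod 24).
  Combine with x ≡ 12 (mod 13); new modulus lcm = 312.
    Write x = 18 + 24·t and substitute into x ≡ 12 (mod 13): 24·t ≡ 12 − 18 = -6 (mod 13).
    Reduce coefficients mod 13: 11·t ≡ 7 (mod 13).
    The inverse of 11 mod 13 is 6 (since 11·6 = 66 = 5·13 + 1), so t ≡ 6·7 = 42 ≡ 3 (mod 13).
    Then x = 18 + 24·3 = 90, valid modulo lcm(24, 13) = 312: x ≡ 90 (mod 312).
  Combine with x ≡ 12 (mod 19); new modulus lcm = 5928.
    Write x = 90 + 312·t and substitute into x ≡ 12 (mod 19): 312·t ≡ 12 − 90 = -78 (mod 19).
    Reduce coefficients mod 19: 8·t ≡ 17 (mod 19).
    The inverse of 8 mod 19 is 12 (since 8·12 = 96 = 5·19 + 1), so t ≡ 12·17 = 204 ≡ 14 (mod 19).
    Then x = 90 + 312·14 = 4458, valid modulo lcm(312, 19) = 5928: x ≡ 4458 (mod 5928).
Verify against each original: 4458 mod 8 = 2, 4458 mod 3 = 0, 4458 mod 13 = 12, 4458 mod 19 = 12.

x ≡ 4458 (mod 5928).


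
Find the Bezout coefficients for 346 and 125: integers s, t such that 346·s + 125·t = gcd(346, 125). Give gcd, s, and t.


Euclidean algorithm on (346, 125) — divide until remainder is 0:
  346 = 2 · 125 + 96
  125 = 1 · 96 + 29
  96 = 3 · 29 + 9
  29 = 3 · 9 + 2
  9 = 4 · 2 + 1
  2 = 2 · 1 + 0
gcd(346, 125) = 1.
Track Bezout coefficients alongside the remainders: start with r₀ = 346 = a·1 + b·0 (s = 1, t = 0) and r₁ = 125 = a·0 + b·1 (s = 0, t = 1); each new remainder r_{k+1} = r_{k-1} − q_k·r_k inherits s_{k+1} = s_{k-1} − q_k·s_k, t_{k+1} = t_{k-1} − q_k·t_k, so r_k = a·s_k + b·t_k at every step:
  q = 2: r = 96, s = 1 − 2·0 = 1, t = 0 − 2·1 = -2  (check: 346·1 + 125·(-2) = 96)
  q = 1: r = 29, s = 0 − 1·1 = -1, t = 1 − 1·(-2) = 3  (check: 346·(-1) + 125·3 = 29)
  q = 3: r = 9, s = 1 − 3·(-1) = 4, t = -2 − 3·3 = -11  (check: 346·4 + 125·(-11) = 9)
  q = 3: r = 2, s = -1 − 3·4 = -13, t = 3 − 3·(-11) = 36  (check: 346·(-13) + 125·36 = 2)
  q = 4: r = 1, s = 4 − 4·(-13) = 56, t = -11 − 4·36 = -155  (check: 346·56 + 125·(-155) = 1)
The row with r = 1 (the gcd) gives the Bezout coefficients s = 56, t = -155.
Result: 346 · (56) + 125 · (-155) = 1.

gcd(346, 125) = 1; s = 56, t = -155 (check: 346·56 + 125·(-155) = 1).


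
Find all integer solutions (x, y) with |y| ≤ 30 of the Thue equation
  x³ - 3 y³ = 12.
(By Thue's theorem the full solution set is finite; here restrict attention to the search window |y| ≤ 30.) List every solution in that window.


The equation is x³ - 3y³ = 12. For fixed y, x³ = 3·y³ + 12, so a solution requires the RHS to be a perfect cube.
Strategy: iterate y from -30 to 30, compute RHS = 3·y³ + 12, and check whether it is a (positive or negative) perfect cube.
Check small values of y:
  y = 0: RHS = 12 is not a perfect cube.
  y = 1: RHS = 15 is not a perfect cube.
  y = -1: RHS = 9 is not a perfect cube.
  y = 2: RHS = 36 is not a perfect cube.
  y = -2: RHS = -12 is not a perfect cube.
  y = 3: RHS = 93 is not a perfect cube.
  y = -3: RHS = -69 is not a perfect cube.
Continuing the search up to |y| = 30 finds no solutions either.
No (x, y) in the scanned range satisfies the equation.

No integer solutions with |y| ≤ 30.


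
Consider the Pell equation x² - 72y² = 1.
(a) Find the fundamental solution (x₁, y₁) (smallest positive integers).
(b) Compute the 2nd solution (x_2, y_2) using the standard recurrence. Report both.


Step 1: Find the fundamental solution (x₁, y₁) of x² - 72y² = 1.
  Expand √72 as a continued fraction. a₀ = ⌊√72⌋ = 8; iterate m_{k+1} = d_k·a_k − m_k, d_{k+1} = (72 − m_{k+1}²)/d_k, a_{k+1} = ⌊(a₀ + m_{k+1})/d_{k+1}⌋ (starting m₀ = 0, d₀ = 1), with convergents p_k = a_k·p_{k-1} + p_{k-2}, q_k = a_k·q_{k-1} + q_{k-2} (p₋₁ = 1, q₋₁ = 0):
  k = 0: a₀ = 8; p₀/q₀ = 8/1; p₀² − 72·q₀² = 64 − 72 = -8.
  k = 1: m = 8, d = 8, a = ⌊(8 + 8)/8⌋ = 2; p/q = (2·8 + 1)/(2·1 + 0) = 17/2; p² − 72·q² = 289 − 288 = 1.
  The first convergent with p² − 72·q² = 1 gives the fundamental solution (x₁, y₁) = (17, 2).
Step 2: Apply the recurrence (x_{n+1}, y_{n+1}) = (x₁x_n + 72y₁y_n, x₁y_n + y₁x_n) repeatedly.
  From (x_1, y_1) = (17, 2): x_2 = 17·17 + 72·2·2 = 577; y_2 = 17·2 + 2·17 = 68.
Step 3: Verify x_2² - 72·y_2² = 332929 - 332928 = 1 (should be 1). ✓

(x_1, y_1) = (17, 2); (x_2, y_2) = (577, 68).


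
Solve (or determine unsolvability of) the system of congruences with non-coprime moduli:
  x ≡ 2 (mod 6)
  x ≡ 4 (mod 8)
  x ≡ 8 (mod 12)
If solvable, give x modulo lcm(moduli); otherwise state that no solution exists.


Moduli 6, 8, 12 are not pairwise coprime, so CRT works modulo lcm(m_i) when all pairwise compatibility conditions hold.
Pairwise compatibility: gcd(m_i, m_j) must divide a_i - a_j for every pair.
Merge one congruence at a time:
  Start: x ≡ 2 (mod 6).
  Combine with x ≡ 4 (mod 8): gcd(6, 8) = 2; 4 - 2 = 2, which IS divisible by 2, so compatible.
    Write x = 2 + 6·t and substitute into x ≡ 4 (mod 8): 6·t ≡ 4 − 2 = 2 (mod 8).
    Divide the congruence (and modulus) by g = 2: 3·t ≡ 1 (mod 4).
    The inverse of 3 mod 4 is 3 (since 3·3 = 9 = 2·4 + 1), so t ≡ 3·1 = 3 ≡ 3 (mod 4).
    Then x = 2 + 6·3 = 20, valid modulo lcm(6, 8) = 24: x ≡ 20 (mod 24).
  Combine with x ≡ 8 (mod 12): gcd(24, 12) = 12; 8 - 20 = -12, which IS divisible by 12, so compatible.
    Write x = 20 + 24·t and substitute into x ≡ 8 (mod 12): 24·t ≡ 8 − 20 = -12 (mod 12).
    Divide the congruence (and modulus) by g = 12: 2·t ≡ -1 (mod 1).
    Modulo 1 every t works; take t = 0.
    Then x = 20 + 24·0 = 20, valid modulo lcm(24, 12) = 24: x ≡ 20 (mod 24).
Verify: 20 mod 6 = 2, 20 mod 8 = 4, 20 mod 12 = 8.

x ≡ 20 (mod 24).


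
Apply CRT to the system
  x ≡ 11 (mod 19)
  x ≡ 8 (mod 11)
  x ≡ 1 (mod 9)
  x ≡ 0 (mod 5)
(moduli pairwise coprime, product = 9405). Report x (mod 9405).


Product of moduli M = 19 · 11 · 9 · 5 = 9405.
Merge one congruence at a time:
  Start: x ≡ 11 (mod 19).
  Combine with x ≡ 8 (mod 11); new modulus lcm = 209.
    Write x = 11 + 19·t and substitute into x ≡ 8 (mod 11): 19·t ≡ 8 − 11 = -3 (mod 11).
    Reduce coefficients mod 11: 8·t ≡ 8 (mod 11).
    The inverse of 8 mod 11 is 7 (since 8·7 = 56 = 5·11 + 1), so t ≡ 7·8 = 56 ≡ 1 (mod 11).
    Then x = 11 + 19·1 = 30, valid modulo lcm(19, 11) = 209: x ≡ 30 (mod 209).
  Combine with x ≡ 1 (mod 9); new modulus lcm = 1881.
    Write x = 30 + 209·t and substitute into x ≡ 1 (mod 9): 209·t ≡ 1 − 30 = -29 (mod 9).
    Reduce coefficients mod 9: 2·t ≡ 7 (mod 9).
    The inverse of 2 mod 9 is 5 (since 2·5 = 10 = 1·9 + 1), so t ≡ 5·7 = 35 ≡ 8 (mod 9).
    Then x = 30 + 209·8 = 1702, valid modulo lcm(209, 9) = 1881: x ≡ 1702 (mod 1881).
  Combine with x ≡ 0 (mod 5); new modulus lcm = 9405.
    Write x = 1702 + 1881·t and substitute into x ≡ 0 (mod 5): 1881·t ≡ 0 − 1702 = -1702 (mod 5).
    Reduce coefficients mod 5: 1·t ≡ 3 (mod 5).
    So t ≡ 3 (mod 5).
    Then x = 1702 + 1881·3 = 7345, valid modulo lcm(1881, 5) = 9405: x ≡ 7345 (mod 9405).
Verify against each original: 7345 mod 19 = 11, 7345 mod 11 = 8, 7345 mod 9 = 1, 7345 mod 5 = 0.

x ≡ 7345 (mod 9405).


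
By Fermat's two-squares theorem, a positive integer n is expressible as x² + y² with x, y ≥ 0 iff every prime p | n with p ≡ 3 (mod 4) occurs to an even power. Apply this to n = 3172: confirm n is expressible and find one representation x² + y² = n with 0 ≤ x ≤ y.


Step 1: Factor n = 3172 = 2^2 · 13 · 61.
Step 2: Check the mod-4 condition on each prime factor: 2 = 2 (special); 13 ≡ 1 (mod 4), exponent 1; 61 ≡ 1 (mod 4), exponent 1.
All primes ≡ 3 (mod 4) appear to even exponent (or don't appear), so by the two-squares theorem n IS expressible as a sum of two squares.
Step 3: Build a representation. Group n = k² · m with k = 2 and m = 13 · 61 = 793 (a product of primes ≡ 1 (mod 4)); a representation of m scales to one of n via (k·x)² + (k·y)² = k²(x² + y²). Each prime p ≡ 1 (mod 4) is itself a sum of two squares; find a² by testing p − a² for a perfect square:
  13: 13 − 1² = 12, 13 − 2² = 9 = 3² ⇒ 13 = 2² + 3².
  61: 61 − 1² = 60, 61 − 2² = 57, 61 − 3² = 52, 61 − 4² = 45, 61 − 5² = 36 = 6² ⇒ 61 = 5² + 6².
  Combine using the Brahmagupta–Fibonacci identity (a² + b²)(c² + d²) = (ac − bd)² + (ad + bc)² = (ac + bd)² + (ad − bc)²:
  13 · 61 = 793: from (2² + 3²)(5² + 6²), take (2·5 − 3·6, 2·6 + 3·5) = (10 − 18, 12 + 15) = (-8, 27); dropping signs (only squares matter) gives (8, 27); check 8² + 27² = 64 + 729 = 793 ✓.
  Scale by k = 2: (2·8, 2·27) = (16, 54).
Step 4: Order so x ≤ y and verify: 16² + 54² = 256 + 2916 = 3172 = n. ✓

n = 3172 = 16² + 54² (one valid representation with x ≤ y).


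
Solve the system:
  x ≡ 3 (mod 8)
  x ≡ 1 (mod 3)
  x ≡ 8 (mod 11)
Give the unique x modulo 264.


Moduli 8, 3, 11 are pairwise coprime; by CRT there is a unique solution modulo M = 8 · 3 · 11 = 264.
Solve pairwise, accumulating the modulus:
  Start with x ≡ 3 (mod 8).
  Combine with x ≡ 1 (mod 3): since gcd(8, 3) = 1, we get a unique residue mod 24.
    Write x = 3 + 8·t and substitute into x ≡ 1 (mod 3): 8·t ≡ 1 − 3 = -2 (mod 3).
    Reduce coefficients mod 3: 2·t ≡ 1 (mod 3).
    The inverse of 2 mod 3 is 2 (since 2·2 = 4 = 1·3 + 1), so t ≡ 2·1 = 2 ≡ 2 (mod 3).
    Then x = 3 + 8·2 = 19, valid modulo lcm(8, 3) = 24: x ≡ 19 (mod 24).
  Combine with x ≡ 8 (mod 11): since gcd(24, 11) = 1, we get a unique residue mod 264.
    Write x = 19 + 24·t and substitute into x ≡ 8 (mod 11): 24·t ≡ 8 − 19 = -11 (mod 11).
    Reduce coefficients mod 11: 2·t ≡ 0 (mod 11).
    The inverse of 2 mod 11 is 6 (since 2·6 = 12 = 1·11 + 1), so t ≡ 6·0 = 0 ≡ 0 (mod 11).
    Then x = 19 + 24·0 = 19, valid modulo lcm(24, 11) = 264: x ≡ 19 (mod 264).
Verify: 19 mod 8 = 3 ✓, 19 mod 3 = 1 ✓, 19 mod 11 = 8 ✓.

x ≡ 19 (mod 264).


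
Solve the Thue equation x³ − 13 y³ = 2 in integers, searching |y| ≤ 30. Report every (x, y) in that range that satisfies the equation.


The equation is x³ - 13y³ = 2. For fixed y, x³ = 13·y³ + 2, so a solution requires the RHS to be a perfect cube.
Strategy: iterate y from -30 to 30, compute RHS = 13·y³ + 2, and check whether it is a (positive or negative) perfect cube.
Check small values of y:
  y = 0: RHS = 2 is not a perfect cube.
  y = 1: RHS = 15 is not a perfect cube.
  y = -1: RHS = -11 is not a perfect cube.
  y = 2: RHS = 106 is not a perfect cube.
  y = -2: RHS = -102 is not a perfect cube.
  y = 3: RHS = 353 is not a perfect cube.
  y = -3: RHS = -349 is not a perfect cube.
Continuing the search up to |y| = 30 finds no solutions either.
No (x, y) in the scanned range satisfies the equation.

No integer solutions with |y| ≤ 30.


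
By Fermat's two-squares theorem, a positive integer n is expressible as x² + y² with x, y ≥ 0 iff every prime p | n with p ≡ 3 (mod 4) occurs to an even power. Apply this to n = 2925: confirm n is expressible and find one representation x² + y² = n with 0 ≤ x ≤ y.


Step 1: Factor n = 2925 = 3^2 · 5^2 · 13.
Step 2: Check the mod-4 condition on each prime factor: 3 ≡ 3 (mod 4), exponent 2 (must be even); 5 ≡ 1 (mod 4), exponent 2; 13 ≡ 1 (mod 4), exponent 1.
All primes ≡ 3 (mod 4) appear to even exponent (or don't appear), so by the two-squares theorem n IS expressible as a sum of two squares.
Step 3: Build a representation. Group n = k² · m with k = 3 and m = 5 · 5 · 13 = 325 (a product of primes ≡ 1 (mod 4)); a representation of m scales to one of n via (k·x)² + (k·y)² = k²(x² + y²). Each prime p ≡ 1 (mod 4) is itself a sum of two squares; find a² by testing p − a² for a perfect square:
  5: 5 − 1² = 4 = 2² ⇒ 5 = 1² + 2².
  13: 13 − 1² = 12, 13 − 2² = 9 = 3² ⇒ 13 = 2² + 3².
  Combine using the Brahmagupta–Fibonacci identity (a² + b²)(c² + d²) = (ac − bd)² + (ad + bc)² = (ac + bd)² + (ad − bc)²:
  5 · 5 = 25: from (1² + 2²)(1² + 2²), take (1·1 − 2·2, 1·2 + 2·1) = (1 − 4, 2 + 2) = (-3, 4); dropping signs (only squares matter) gives (3, 4); check 3² + 4² = 9 + 16 = 25 ✓.
  25 · 13 = 325: from (3² + 4²)(2² + 3²), take (3·2 − 4·3, 3·3 + 4·2) = (6 − 12, 9 + 8) = (-6, 17); dropping signs (only squares matter) gives (6, 17); check 6² + 17² = 36 + 289 = 325 ✓.
  Scale by k = 3: (3·6, 3·17) = (18, 51).
Step 4: Order so x ≤ y and verify: 18² + 51² = 324 + 2601 = 2925 = n. ✓

n = 2925 = 18² + 51² (one valid representation with x ≤ y).


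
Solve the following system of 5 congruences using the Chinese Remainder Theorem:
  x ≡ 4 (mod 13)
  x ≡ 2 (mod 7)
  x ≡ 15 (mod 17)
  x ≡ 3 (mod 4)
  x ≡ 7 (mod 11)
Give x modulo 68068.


Product of moduli M = 13 · 7 · 17 · 4 · 11 = 68068.
Merge one congruence at a time:
  Start: x ≡ 4 (mod 13).
  Combine with x ≡ 2 (mod 7); new modulus lcm = 91.
    Write x = 4 + 13·t and substitute into x ≡ 2 (mod 7): 13·t ≡ 2 − 4 = -2 (mod 7).
    Reduce coefficients mod 7: 6·t ≡ 5 (mod 7).
    The inverse of 6 mod 7 is 6 (since 6·6 = 36 = 5·7 + 1), so t ≡ 6·5 = 30 ≡ 2 (mod 7).
    Then x = 4 + 13·2 = 30, valid modulo lcm(13, 7) = 91: x ≡ 30 (mod 91).
  Combine with x ≡ 15 (mod 17); new modulus lcm = 1547.
    Write x = 30 + 91·t and substitute into x ≡ 15 (mod 17): 91·t ≡ 15 − 30 = -15 (mod 17).
    Reduce coefficients mod 17: 6·t ≡ 2 (mod 17).
    The inverse of 6 mod 17 is 3 (since 6·3 = 18 = 1·17 + 1), so t ≡ 3·2 = 6 ≡ 6 (mod 17).
    Then x = 30 + 91·6 = 576, valid modulo lcm(91, 17) = 1547: x ≡ 576 (mod 1547).
  Combine with x ≡ 3 (mod 4); new modulus lcm = 6188.
    Write x = 576 + 1547·t and substitute into x ≡ 3 (mod 4): 1547·t ≡ 3 − 576 = -573 (mod 4).
    Reduce coefficients mod 4: 3·t ≡ 3 (mod 4).
    The inverse of 3 mod 4 is 3 (since 3·3 = 9 = 2·4 + 1), so t ≡ 3·3 = 9 ≡ 1 (mod 4).
    Then x = 576 + 1547·1 = 2123, valid modulo lcm(1547, 4) = 6188: x ≡ 2123 (mod 6188).
  Combine with x ≡ 7 (mod 11); new modulus lcm = 68068.
    Write x = 2123 + 6188·t and substitute into x ≡ 7 (mod 11): 6188·t ≡ 7 − 2123 = -2116 (mod 11).
    Reduce coefficients mod 11: 6·t ≡ 7 (mod 11).
    The inverse of 6 mod 11 is 2 (since 6·2 = 12 = 1·11 + 1), so t ≡ 2·7 = 14 ≡ 3 (mod 11).
    Then x = 2123 + 6188·3 = 20687, valid modulo lcm(6188, 11) = 68068: x ≡ 20687 (mod 68068).
Verify against each original: 20687 mod 13 = 4, 20687 mod 7 = 2, 20687 mod 17 = 15, 20687 mod 4 = 3, 20687 mod 11 = 7.

x ≡ 20687 (mod 68068).


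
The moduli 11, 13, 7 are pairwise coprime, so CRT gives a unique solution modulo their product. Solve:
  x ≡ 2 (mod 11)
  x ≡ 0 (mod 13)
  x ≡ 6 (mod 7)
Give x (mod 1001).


Moduli 11, 13, 7 are pairwise coprime; by CRT there is a unique solution modulo M = 11 · 13 · 7 = 1001.
Solve pairwise, accumulating the modulus:
  Start with x ≡ 2 (mod 11).
  Combine with x ≡ 0 (mod 13): since gcd(11, 13) = 1, we get a unique residue mod 143.
    Write x = 2 + 11·t and substitute into x ≡ 0 (mod 13): 11·t ≡ 0 − 2 = -2 (mod 13).
    Reduce coefficients mod 13: 11·t ≡ 11 (mod 13).
    The inverse of 11 mod 13 is 6 (since 11·6 = 66 = 5·13 + 1), so t ≡ 6·11 = 66 ≡ 1 (mod 13).
    Then x = 2 + 11·1 = 13, valid modulo lcm(11, 13) = 143: x ≡ 13 (mod 143).
  Combine with x ≡ 6 (mod 7): since gcd(143, 7) = 1, we get a unique residue mod 1001.
    Write x = 13 + 143·t and substitute into x ≡ 6 (mod 7): 143·t ≡ 6 − 13 = -7 (mod 7).
    Reduce coefficients mod 7: 3·t ≡ 0 (mod 7).
    The inverse of 3 mod 7 is 5 (since 3·5 = 15 = 2·7 + 1), so t ≡ 5·0 = 0 ≡ 0 (mod 7).
    Then x = 13 + 143·0 = 13, valid modulo lcm(143, 7) = 1001: x ≡ 13 (mod 1001).
Verify: 13 mod 11 = 2 ✓, 13 mod 13 = 0 ✓, 13 mod 7 = 6 ✓.

x ≡ 13 (mod 1001).


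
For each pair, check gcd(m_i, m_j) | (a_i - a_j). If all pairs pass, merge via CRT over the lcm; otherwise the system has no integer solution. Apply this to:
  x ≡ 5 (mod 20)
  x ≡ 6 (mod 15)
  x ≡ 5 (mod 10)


Moduli 20, 15, 10 are not pairwise coprime, so CRT works modulo lcm(m_i) when all pairwise compatibility conditions hold.
Pairwise compatibility: gcd(m_i, m_j) must divide a_i - a_j for every pair.
Merge one congruence at a time:
  Start: x ≡ 5 (mod 20).
  Combine with x ≡ 6 (mod 15): gcd(20, 15) = 5, and 6 - 5 = 1 is NOT divisible by 5.
    ⇒ system is inconsistent (no integer solution).

No solution (the system is inconsistent).


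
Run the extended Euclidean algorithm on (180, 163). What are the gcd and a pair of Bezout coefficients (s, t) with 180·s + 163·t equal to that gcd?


Euclidean algorithm on (180, 163) — divide until remainder is 0:
  180 = 1 · 163 + 17
  163 = 9 · 17 + 10
  17 = 1 · 10 + 7
  10 = 1 · 7 + 3
  7 = 2 · 3 + 1
  3 = 3 · 1 + 0
gcd(180, 163) = 1.
Track Bezout coefficients alongside the remainders: start with r₀ = 180 = a·1 + b·0 (s = 1, t = 0) and r₁ = 163 = a·0 + b·1 (s = 0, t = 1); each new remainder r_{k+1} = r_{k-1} − q_k·r_k inherits s_{k+1} = s_{k-1} − q_k·s_k, t_{k+1} = t_{k-1} − q_k·t_k, so r_k = a·s_k + b·t_k at every step:
  q = 1: r = 17, s = 1 − 1·0 = 1, t = 0 − 1·1 = -1  (check: 180·1 + 163·(-1) = 17)
  q = 9: r = 10, s = 0 − 9·1 = -9, t = 1 − 9·(-1) = 10  (check: 180·(-9) + 163·10 = 10)
  q = 1: r = 7, s = 1 − 1·(-9) = 10, t = -1 − 1·10 = -11  (check: 180·10 + 163·(-11) = 7)
  q = 1: r = 3, s = -9 − 1·10 = -19, t = 10 − 1·(-11) = 21  (check: 180·(-19) + 163·21 = 3)
  q = 2: r = 1, s = 10 − 2·(-19) = 48, t = -11 − 2·21 = -53  (check: 180·48 + 163·(-53) = 1)
The row with r = 1 (the gcd) gives the Bezout coefficients s = 48, t = -53.
Result: 180 · (48) + 163 · (-53) = 1.

gcd(180, 163) = 1; s = 48, t = -53 (check: 180·48 + 163·(-53) = 1).


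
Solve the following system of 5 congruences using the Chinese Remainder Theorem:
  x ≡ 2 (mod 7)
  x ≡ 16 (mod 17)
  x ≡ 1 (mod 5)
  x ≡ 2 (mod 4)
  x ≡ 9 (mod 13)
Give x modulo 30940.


Product of moduli M = 7 · 17 · 5 · 4 · 13 = 30940.
Merge one congruence at a time:
  Start: x ≡ 2 (mod 7).
  Combine with x ≡ 16 (mod 17); new modulus lcm = 119.
    Write x = 2 + 7·t and substitute into x ≡ 16 (mod 17): 7·t ≡ 16 − 2 = 14 (mod 17).
    The inverse of 7 mod 17 is 5 (since 7·5 = 35 = 2·17 + 1), so t ≡ 5·14 = 70 ≡ 2 (mod 17).
    Then x = 2 + 7·2 = 16, valid modulo lcm(7, 17) = 119: x ≡ 16 (mod 119).
  Combine with x ≡ 1 (mod 5); new modulus lcm = 595.
    Write x = 16 + 119·t and substitute into x ≡ 1 (mod 5): 119·t ≡ 1 − 16 = -15 (mod 5).
    Reduce coefficients mod 5: 4·t ≡ 0 (mod 5).
    The inverse of 4 mod 5 is 4 (since 4·4 = 16 = 3·5 + 1), so t ≡ 4·0 = 0 ≡ 0 (mod 5).
    Then x = 16 + 119·0 = 16, valid modulo lcm(119, 5) = 595: x ≡ 16 (mod 595).
  Combine with x ≡ 2 (mod 4); new modulus lcm = 2380.
    Write x = 16 + 595·t and substitute into x ≡ 2 (mod 4): 595·t ≡ 2 − 16 = -14 (mod 4).
    Reduce coefficients mod 4: 3·t ≡ 2 (mod 4).
    The inverse of 3 mod 4 is 3 (since 3·3 = 9 = 2·4 + 1), so t ≡ 3·2 = 6 ≡ 2 (mod 4).
    Then x = 16 + 595·2 = 1206, valid modulo lcm(595, 4) = 2380: x ≡ 1206 (mod 2380).
  Combine with x ≡ 9 (mod 13); new modulus lcm = 30940.
    Write x = 1206 + 2380·t and substitute into x ≡ 9 (mod 13): 2380·t ≡ 9 − 1206 = -1197 (mod 13).
    Reduce coefficients mod 13: 1·t ≡ 12 (mod 13).
    So t ≡ 12 (mod 13).
    Then x = 1206 + 2380·12 = 29766, valid modulo lcm(2380, 13) = 30940: x ≡ 29766 (mod 30940).
Verify against each original: 29766 mod 7 = 2, 29766 mod 17 = 16, 29766 mod 5 = 1, 29766 mod 4 = 2, 29766 mod 13 = 9.

x ≡ 29766 (mod 30940).


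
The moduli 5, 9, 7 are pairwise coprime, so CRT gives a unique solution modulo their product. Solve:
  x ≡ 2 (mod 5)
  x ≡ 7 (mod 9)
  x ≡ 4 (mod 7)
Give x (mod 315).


Moduli 5, 9, 7 are pairwise coprime; by CRT there is a unique solution modulo M = 5 · 9 · 7 = 315.
Solve pairwise, accumulating the modulus:
  Start with x ≡ 2 (mod 5).
  Combine with x ≡ 7 (mod 9): since gcd(5, 9) = 1, we get a unique residue mod 45.
    Write x = 2 + 5·t and substitute into x ≡ 7 (mod 9): 5·t ≡ 7 − 2 = 5 (mod 9).
    The inverse of 5 mod 9 is 2 (since 5·2 = 10 = 1·9 + 1), so t ≡ 2·5 = 10 ≡ 1 (mod 9).
    Then x = 2 + 5·1 = 7, valid modulo lcm(5, 9) = 45: x ≡ 7 (mod 45).
  Combine with x ≡ 4 (mod 7): since gcd(45, 7) = 1, we get a unique residue mod 315.
    Write x = 7 + 45·t and substitute into x ≡ 4 (mod 7): 45·t ≡ 4 − 7 = -3 (mod 7).
    Reduce coefficients mod 7: 3·t ≡ 4 (mod 7).
    The inverse of 3 mod 7 is 5 (since 3·5 = 15 = 2·7 + 1), so t ≡ 5·4 = 20 ≡ 6 (mod 7).
    Then x = 7 + 45·6 = 277, valid modulo lcm(45, 7) = 315: x ≡ 277 (mod 315).
Verify: 277 mod 5 = 2 ✓, 277 mod 9 = 7 ✓, 277 mod 7 = 4 ✓.

x ≡ 277 (mod 315).


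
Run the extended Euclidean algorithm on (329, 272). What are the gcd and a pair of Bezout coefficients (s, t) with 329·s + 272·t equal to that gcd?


Euclidean algorithm on (329, 272) — divide until remainder is 0:
  329 = 1 · 272 + 57
  272 = 4 · 57 + 44
  57 = 1 · 44 + 13
  44 = 3 · 13 + 5
  13 = 2 · 5 + 3
  5 = 1 · 3 + 2
  3 = 1 · 2 + 1
  2 = 2 · 1 + 0
gcd(329, 272) = 1.
Track Bezout coefficients alongside the remainders: start with r₀ = 329 = a·1 + b·0 (s = 1, t = 0) and r₁ = 272 = a·0 + b·1 (s = 0, t = 1); each new remainder r_{k+1} = r_{k-1} − q_k·r_k inherits s_{k+1} = s_{k-1} − q_k·s_k, t_{k+1} = t_{k-1} − q_k·t_k, so r_k = a·s_k + b·t_k at every step:
  q = 1: r = 57, s = 1 − 1·0 = 1, t = 0 − 1·1 = -1  (check: 329·1 + 272·(-1) = 57)
  q = 4: r = 44, s = 0 − 4·1 = -4, t = 1 − 4·(-1) = 5  (check: 329·(-4) + 272·5 = 44)
  q = 1: r = 13, s = 1 − 1·(-4) = 5, t = -1 − 1·5 = -6  (check: 329·5 + 272·(-6) = 13)
  q = 3: r = 5, s = -4 − 3·5 = -19, t = 5 − 3·(-6) = 23  (check: 329·(-19) + 272·23 = 5)
  q = 2: r = 3, s = 5 − 2·(-19) = 43, t = -6 − 2·23 = -52  (check: 329·43 + 272·(-52) = 3)
  q = 1: r = 2, s = -19 − 1·43 = -62, t = 23 − 1·(-52) = 75  (check: 329·(-62) + 272·75 = 2)
  q = 1: r = 1, s = 43 − 1·(-62) = 105, t = -52 − 1·75 = -127  (check: 329·105 + 272·(-127) = 1)
The row with r = 1 (the gcd) gives the Bezout coefficients s = 105, t = -127.
Result: 329 · (105) + 272 · (-127) = 1.

gcd(329, 272) = 1; s = 105, t = -127 (check: 329·105 + 272·(-127) = 1).


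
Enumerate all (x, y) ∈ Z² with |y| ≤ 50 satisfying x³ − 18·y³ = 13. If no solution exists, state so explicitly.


The equation is x³ - 18y³ = 13. For fixed y, x³ = 18·y³ + 13, so a solution requires the RHS to be a perfect cube.
Strategy: iterate y from -50 to 50, compute RHS = 18·y³ + 13, and check whether it is a (positive or negative) perfect cube.
Check small values of y:
  y = 0: RHS = 13 is not a perfect cube.
  y = 1: RHS = 31 is not a perfect cube.
  y = -1: RHS = -5 is not a perfect cube.
  y = 2: RHS = 157 is not a perfect cube.
  y = -2: RHS = -131 is not a perfect cube.
  y = 3: RHS = 499 is not a perfect cube.
  y = -3: RHS = -473 is not a perfect cube.
Continuing the search up to |y| = 50 finds no solutions either.
No (x, y) in the scanned range satisfies the equation.

No integer solutions with |y| ≤ 50.


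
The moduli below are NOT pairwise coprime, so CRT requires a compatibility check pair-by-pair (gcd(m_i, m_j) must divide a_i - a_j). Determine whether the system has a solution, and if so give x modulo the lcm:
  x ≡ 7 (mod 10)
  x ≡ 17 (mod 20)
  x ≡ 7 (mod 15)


Moduli 10, 20, 15 are not pairwise coprime, so CRT works modulo lcm(m_i) when all pairwise compatibility conditions hold.
Pairwise compatibility: gcd(m_i, m_j) must divide a_i - a_j for every pair.
Merge one congruence at a time:
  Start: x ≡ 7 (mod 10).
  Combine with x ≡ 17 (mod 20): gcd(10, 20) = 10; 17 - 7 = 10, which IS divisible by 10, so compatible.
    Write x = 7 + 10·t and substitute into x ≡ 17 (mod 20): 10·t ≡ 17 − 7 = 10 (mod 20).
    Divide the congruence (and modulus) by g = 10: 1·t ≡ 1 (mod 2).
    So t ≡ 1 (mod 2).
    Then x = 7 + 10·1 = 17, valid modulo lcm(10, 20) = 20: x ≡ 17 (mod 20).
  Combine with x ≡ 7 (mod 15): gcd(20, 15) = 5; 7 - 17 = -10, which IS divisible by 5, so compatible.
    Write x = 17 + 20·t and substitute into x ≡ 7 (mod 15): 20·t ≡ 7 − 17 = -10 (mod 15).
    Divide the congruence (and modulus) by g = 5: 4·t ≡ -2 (mod 3).
    Reduce coefficients mod 3: 1·t ≡ 1 (mod 3).
    So t ≡ 1 (mod 3).
    Then x = 17 + 20·1 = 37, valid modulo lcm(20, 15) = 60: x ≡ 37 (mod 60).
Verify: 37 mod 10 = 7, 37 mod 20 = 17, 37 mod 15 = 7.

x ≡ 37 (mod 60).


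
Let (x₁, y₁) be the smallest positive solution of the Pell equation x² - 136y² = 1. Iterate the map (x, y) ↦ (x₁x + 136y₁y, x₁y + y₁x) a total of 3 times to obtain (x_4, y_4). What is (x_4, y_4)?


Step 1: Find the fundamental solution (x₁, y₁) of x² - 136y² = 1.
  Expand √136 as a continued fraction. a₀ = ⌊√136⌋ = 11; iterate m_{k+1} = d_k·a_k − m_k, d_{k+1} = (136 − m_{k+1}²)/d_k, a_{k+1} = ⌊(a₀ + m_{k+1})/d_{k+1}⌋ (starting m₀ = 0, d₀ = 1), with convergents p_k = a_k·p_{k-1} + p_{k-2}, q_k = a_k·q_{k-1} + q_{k-2} (p₋₁ = 1, q₋₁ = 0):
  k = 0: a₀ = 11; p₀/q₀ = 11/1; p₀² − 136·q₀² = 121 − 136 = -15.
  k = 1: m = 11, d = 15, a = ⌊(11 + 11)/15⌋ = 1; p/q = (1·11 + 1)/(1·1 + 0) = 12/1; p² − 136·q² = 144 − 136 = 8.
  k = 2: m = 4, d = 8, a = ⌊(11 + 4)/8⌋ = 1; p/q = (1·12 + 11)/(1·1 + 1) = 23/2; p² − 136·q² = 529 − 544 = -15.
  k = 3: m = 4, d = 15, a = ⌊(11 + 4)/15⌋ = 1; p/q = (1·23 + 12)/(1·2 + 1) = 35/3; p² − 136·q² = 1225 − 1224 = 1.
  The first convergent with p² − 136·q² = 1 gives the fundamental solution (x₁, y₁) = (35, 3).
Step 2: Apply the recurrence (x_{n+1}, y_{n+1}) = (x₁x_n + 136y₁y_n, x₁y_n + y₁x_n) repeatedly.
  From (x_1, y_1) = (35, 3): x_2 = 35·35 + 136·3·3 = 2449; y_2 = 35·3 + 3·35 = 210.
  From (x_2, y_2) = (2449, 210): x_3 = 35·2449 + 136·3·210 = 171395; y_3 = 35·210 + 3·2449 = 14697.
  From (x_3, y_3) = (171395, 14697): x_4 = 35·171395 + 136·3·14697 = 11995201; y_4 = 35·14697 + 3·171395 = 1028580.
Step 3: Verify x_4² - 136·y_4² = 143884847030401 - 143884847030400 = 1 (should be 1). ✓

(x_1, y_1) = (35, 3); (x_4, y_4) = (11995201, 1028580).


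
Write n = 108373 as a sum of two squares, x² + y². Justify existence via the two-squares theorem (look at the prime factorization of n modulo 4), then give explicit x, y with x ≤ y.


Step 1: Factor n = 108373 = 29 · 37 · 101.
Step 2: Check the mod-4 condition on each prime factor: 29 ≡ 1 (mod 4), exponent 1; 37 ≡ 1 (mod 4), exponent 1; 101 ≡ 1 (mod 4), exponent 1.
All primes ≡ 3 (mod 4) appear to even exponent (or don't appear), so by the two-squares theorem n IS expressible as a sum of two squares.
Step 3: Build a representation. Here n = 29 · 37 · 101 is a product of primes ≡ 1 (mod 4). Each prime p ≡ 1 (mod 4) is itself a sum of two squares; find a² by testing p − a² for a perfect square:
  29: 29 − 1² = 28, 29 − 2² = 25 = 5² ⇒ 29 = 2² + 5².
  37: 37 − 1² = 36 = 6² ⇒ 37 = 1² + 6².
  101: 101 − 1² = 100 = 10² ⇒ 101 = 1² + 10².
  Combine using the Brahmagupta–Fibonacci identity (a² + b²)(c² + d²) = (ac − bd)² + (ad + bc)² = (ac + bd)² + (ad − bc)²:
  29 · 37 = 1073: from (2² + 5²)(1² + 6²), take (2·1 − 5·6, 2·6 + 5·1) = (2 − 30, 12 + 5) = (-28, 17); dropping signs (only squares matter) gives (28, 17); check 28² + 17² = 784 + 289 = 1073 ✓.
  1073 · 101 = 108373: from (28² + 17²)(1² + 10²), take (28·1 − 17·10, 28·10 + 17·1) = (28 − 170, 280 + 17) = (-142, 297); dropping signs (only squares matter) gives (142, 297); check 142² + 297² = 20164 + 88209 = 108373 ✓.
Step 4: Order so x ≤ y and verify: 142² + 297² = 20164 + 88209 = 108373 = n. ✓

n = 108373 = 142² + 297² (one valid representation with x ≤ y).


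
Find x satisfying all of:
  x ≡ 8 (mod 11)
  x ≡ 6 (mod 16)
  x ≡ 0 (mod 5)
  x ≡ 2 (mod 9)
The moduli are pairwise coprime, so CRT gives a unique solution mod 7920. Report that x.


Product of moduli M = 11 · 16 · 5 · 9 = 7920.
Merge one congruence at a time:
  Start: x ≡ 8 (mod 11).
  Combine with x ≡ 6 (mod 16); new modulus lcm = 176.
    Write x = 8 + 11·t and substitute into x ≡ 6 (mod 16): 11·t ≡ 6 − 8 = -2 (mod 16).
    Reduce coefficients mod 16: 11·t ≡ 14 (mod 16).
    The inverse of 11 mod 16 is 3 (since 11·3 = 33 = 2·16 + 1), so t ≡ 3·14 = 42 ≡ 10 (mod 16).
    Then x = 8 + 11·10 = 118, valid modulo lcm(11, 16) = 176: x ≡ 118 (mod 176).
  Combine with x ≡ 0 (mod 5); new modulus lcm = 880.
    Write x = 118 + 176·t and substitute into x ≡ 0 (mod 5): 176·t ≡ 0 − 118 = -118 (mod 5).
    Reduce coefficients mod 5: 1·t ≡ 2 (mod 5).
    So t ≡ 2 (mod 5).
    Then x = 118 + 176·2 = 470, valid modulo lcm(176, 5) = 880: x ≡ 470 (mod 880).
  Combine with x ≡ 2 (mod 9); new modulus lcm = 7920.
    Write x = 470 + 880·t and substitute into x ≡ 2 (mod 9): 880·t ≡ 2 − 470 = -468 (mod 9).
    Reduce coefficients mod 9: 7·t ≡ 0 (mod 9).
    The inverse of 7 mod 9 is 4 (since 7·4 = 28 = 3·9 + 1), so t ≡ 4·0 = 0 ≡ 0 (mod 9).
    Then x = 470 + 880·0 = 470, valid modulo lcm(880, 9) = 7920: x ≡ 470 (mod 7920).
Verify against each original: 470 mod 11 = 8, 470 mod 16 = 6, 470 mod 5 = 0, 470 mod 9 = 2.

x ≡ 470 (mod 7920).
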